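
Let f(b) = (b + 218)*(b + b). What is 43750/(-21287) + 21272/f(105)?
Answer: -179624674/103135515 ≈ -1.7416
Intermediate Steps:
f(b) = 2*b*(218 + b) (f(b) = (218 + b)*(2*b) = 2*b*(218 + b))
43750/(-21287) + 21272/f(105) = 43750/(-21287) + 21272/((2*105*(218 + 105))) = 43750*(-1/21287) + 21272/((2*105*323)) = -6250/3041 + 21272/67830 = -6250/3041 + 21272*(1/67830) = -6250/3041 + 10636/33915 = -179624674/103135515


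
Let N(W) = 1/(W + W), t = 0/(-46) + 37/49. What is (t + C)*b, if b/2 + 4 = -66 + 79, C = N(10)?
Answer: 7101/490 ≈ 14.492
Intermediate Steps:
t = 37/49 (t = 0*(-1/46) + 37*(1/49) = 0 + 37/49 = 37/49 ≈ 0.75510)
N(W) = 1/(2*W)
C = 1/20 (C = (½)/10 = (½)*(⅒) = 1/20 ≈ 0.050000)
b = 18 (b = -8 + 2*(-66 + 79) = -8 + 2*13 = -8 + 26 = 18)
(t + C)*b = (37/49 + 1/20)*18 = (789/980)*18 = 7101/490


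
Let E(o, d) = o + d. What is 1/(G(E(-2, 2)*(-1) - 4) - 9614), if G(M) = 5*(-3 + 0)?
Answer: -1/9629 ≈ -0.00010385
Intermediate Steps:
E(o, d) = d + o
G(M) = -15 (G(M) = 5*(-3) = -15)
1/(G(E(-2, 2)*(-1) - 4) - 9614) = 1/(-15 - 9614) = 1/(-9629) = -1/9629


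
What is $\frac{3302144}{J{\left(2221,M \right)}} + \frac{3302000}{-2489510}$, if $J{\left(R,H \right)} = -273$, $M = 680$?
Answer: $- \frac{822162195544}{67963623} \approx -12097.0$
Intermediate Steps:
$\frac{3302144}{J{\left(2221,M \right)}} + \frac{3302000}{-2489510} = \frac{3302144}{-273} + \frac{3302000}{-2489510} = 3302144 \left(- \frac{1}{273}\right) + 3302000 \left(- \frac{1}{2489510}\right) = - \frac{3302144}{273} - \frac{330200}{248951} = - \frac{822162195544}{67963623}$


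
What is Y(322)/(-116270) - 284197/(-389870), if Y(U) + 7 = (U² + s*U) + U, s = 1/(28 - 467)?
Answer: -23524815218/142142508365 ≈ -0.16550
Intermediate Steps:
s = -1/439 (s = 1/(-439) = -1/439 ≈ -0.0022779)
Y(U) = -7 + U² + 438*U/439 (Y(U) = -7 + ((U² - U/439) + U) = -7 + (U² + 438*U/439) = -7 + U² + 438*U/439)
Y(322)/(-116270) - 284197/(-389870) = (-7 + 322² + (438/439)*322)/(-116270) - 284197/(-389870) = (-7 + 103684 + 141036/439)*(-1/116270) - 284197*(-1/389870) = (45655239/439)*(-1/116270) + 284197/389870 = -6522177/7291790 + 284197/389870 = -23524815218/142142508365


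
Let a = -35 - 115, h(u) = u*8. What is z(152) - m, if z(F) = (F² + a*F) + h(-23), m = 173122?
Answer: -173002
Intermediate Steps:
h(u) = 8*u
a = -150
z(F) = -184 + F² - 150*F (z(F) = (F² - 150*F) + 8*(-23) = (F² - 150*F) - 184 = -184 + F² - 150*F)
z(152) - m = (-184 + 152² - 150*152) - 1*173122 = (-184 + 23104 - 22800) - 173122 = 120 - 173122 = -173002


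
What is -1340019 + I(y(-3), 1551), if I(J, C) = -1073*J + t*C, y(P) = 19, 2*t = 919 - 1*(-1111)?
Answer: 213859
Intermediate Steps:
t = 1015 (t = (919 - 1*(-1111))/2 = (919 + 1111)/2 = (½)*2030 = 1015)
I(J, C) = -1073*J + 1015*C
-1340019 + I(y(-3), 1551) = -1340019 + (-1073*19 + 1015*1551) = -1340019 + (-20387 + 1574265) = -1340019 + 1553878 = 213859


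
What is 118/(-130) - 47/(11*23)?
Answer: -17982/16445 ≈ -1.0935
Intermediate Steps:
118/(-130) - 47/(11*23) = 118*(-1/130) - 47/253 = -59/65 - 47*1/253 = -59/65 - 47/253 = -17982/16445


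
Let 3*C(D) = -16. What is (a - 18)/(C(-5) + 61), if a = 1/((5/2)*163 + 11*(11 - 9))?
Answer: -46380/143453 ≈ -0.32331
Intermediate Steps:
C(D) = -16/3 (C(D) = (⅓)*(-16) = -16/3)
a = 2/859 (a = 1/((5*(½))*163 + 11*2) = 1/((5/2)*163 + 22) = 1/(815/2 + 22) = 1/(859/2) = 2/859 ≈ 0.0023283)
(a - 18)/(C(-5) + 61) = (2/859 - 18)/(-16/3 + 61) = -15460/(859*167/3) = -15460/859*3/167 = -46380/143453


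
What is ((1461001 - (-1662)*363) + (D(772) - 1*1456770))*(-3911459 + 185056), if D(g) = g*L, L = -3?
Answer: -2255297350063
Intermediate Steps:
D(g) = -3*g (D(g) = g*(-3) = -3*g)
((1461001 - (-1662)*363) + (D(772) - 1*1456770))*(-3911459 + 185056) = ((1461001 - (-1662)*363) + (-3*772 - 1*1456770))*(-3911459 + 185056) = ((1461001 - 1*(-603306)) + (-2316 - 1456770))*(-3726403) = ((1461001 + 603306) - 1459086)*(-3726403) = (2064307 - 1459086)*(-3726403) = 605221*(-3726403) = -2255297350063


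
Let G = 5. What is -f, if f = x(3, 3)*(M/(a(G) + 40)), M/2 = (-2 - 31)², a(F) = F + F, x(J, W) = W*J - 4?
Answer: -1089/5 ≈ -217.80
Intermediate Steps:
x(J, W) = -4 + J*W (x(J, W) = J*W - 4 = -4 + J*W)
a(F) = 2*F
M = 2178 (M = 2*(-2 - 31)² = 2*(-33)² = 2*1089 = 2178)
f = 1089/5 (f = (-4 + 3*3)*(2178/(2*5 + 40)) = (-4 + 9)*(2178/(10 + 40)) = 5*(2178/50) = 5*(2178*(1/50)) = 5*(1089/25) = 1089/5 ≈ 217.80)
-f = -1*1089/5 = -1089/5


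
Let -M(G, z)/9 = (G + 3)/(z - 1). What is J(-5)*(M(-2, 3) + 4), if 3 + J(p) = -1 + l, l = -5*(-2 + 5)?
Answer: 19/2 ≈ 9.5000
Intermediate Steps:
l = -15 (l = -5*3 = -15)
M(G, z) = -9*(3 + G)/(-1 + z) (M(G, z) = -9*(G + 3)/(z - 1) = -9*(3 + G)/(-1 + z))
J(p) = -19 (J(p) = -3 + (-1 - 15) = -3 - 16 = -19)
J(-5)*(M(-2, 3) + 4) = -19*(9*(-3 - 1*(-2))/(-1 + 3) + 4) = -19*(9*(-3 + 2)/2 + 4) = -19*(9*(½)*(-1) + 4) = -19*(-9/2 + 4) = -19*(-½) = 19/2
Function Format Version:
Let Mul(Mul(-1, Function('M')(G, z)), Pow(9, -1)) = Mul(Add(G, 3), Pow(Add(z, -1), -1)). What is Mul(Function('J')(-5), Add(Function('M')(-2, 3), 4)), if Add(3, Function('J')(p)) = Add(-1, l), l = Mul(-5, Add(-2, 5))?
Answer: Rational(19, 2) ≈ 9.5000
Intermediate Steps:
l = -15 (l = Mul(-5, 3) = -15)
Function('M')(G, z) = Mul(-9, Pow(Add(-1, z), -1), Add(3, G)) (Function('M')(G, z) = Mul(-9, Mul(Add(G, 3), Pow(Add(z, -1), -1))) = Mul(-9, Mul(Add(3, G), Pow(Add(-1, z), -1))) = Mul(-9, Mul(Pow(Add(-1, z), -1), Add(3, G))) = Mul(-9, Pow(Add(-1, z), -1), Add(3, G)))
Function('J')(p) = -19 (Function('J')(p) = Add(-3, Add(-1, -15)) = Add(-3, -16) = -19)
Mul(Function('J')(-5), Add(Function('M')(-2, 3), 4)) = Mul(-19, Add(Mul(9, Pow(Add(-1, 3), -1), Add(-3, Mul(-1, -2))), 4)) = Mul(-19, Add(Mul(9, Pow(2, -1), Add(-3, 2)), 4)) = Mul(-19, Add(Mul(9, Rational(1, 2), -1), 4)) = Mul(-19, Add(Rational(-9, 2), 4)) = Mul(-19, Rational(-1, 2)) = Rational(19, 2)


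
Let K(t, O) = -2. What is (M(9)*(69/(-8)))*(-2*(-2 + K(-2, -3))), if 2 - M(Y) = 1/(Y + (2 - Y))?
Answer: -207/2 ≈ -103.50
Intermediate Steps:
M(Y) = 3/2 (M(Y) = 2 - 1/(Y + (2 - Y)) = 2 - 1/2 = 2 - 1*½ = 2 - ½ = 3/2)
(M(9)*(69/(-8)))*(-2*(-2 + K(-2, -3))) = (3*(69/(-8))/2)*(-2*(-2 - 2)) = (3*(69*(-⅛))/2)*(-2*(-4)) = ((3/2)*(-69/8))*8 = -207/16*8 = -207/2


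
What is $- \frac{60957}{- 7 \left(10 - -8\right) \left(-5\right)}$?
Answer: $- \frac{6773}{70} \approx -96.757$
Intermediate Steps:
$- \frac{60957}{- 7 \left(10 - -8\right) \left(-5\right)} = - \frac{60957}{- 7 \left(10 + 8\right) \left(-5\right)} = - \frac{60957}{\left(-7\right) 18 \left(-5\right)} = - \frac{60957}{\left(-126\right) \left(-5\right)} = - \frac{60957}{630} = \left(-60957\right) \frac{1}{630} = - \frac{6773}{70}$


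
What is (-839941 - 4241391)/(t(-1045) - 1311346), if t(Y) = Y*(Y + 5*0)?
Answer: 5081332/219321 ≈ 23.168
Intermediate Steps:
t(Y) = Y² (t(Y) = Y*(Y + 0) = Y*Y = Y²)
(-839941 - 4241391)/(t(-1045) - 1311346) = (-839941 - 4241391)/((-1045)² - 1311346) = -5081332/(1092025 - 1311346) = -5081332/(-219321) = -5081332*(-1/219321) = 5081332/219321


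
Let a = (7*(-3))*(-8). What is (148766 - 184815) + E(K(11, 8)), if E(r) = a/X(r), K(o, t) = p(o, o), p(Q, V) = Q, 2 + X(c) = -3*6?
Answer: -180287/5 ≈ -36057.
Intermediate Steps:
X(c) = -20 (X(c) = -2 - 3*6 = -2 - 18 = -20)
a = 168 (a = -21*(-8) = 168)
K(o, t) = o
E(r) = -42/5 (E(r) = 168/(-20) = 168*(-1/20) = -42/5)
(148766 - 184815) + E(K(11, 8)) = (148766 - 184815) - 42/5 = -36049 - 42/5 = -180287/5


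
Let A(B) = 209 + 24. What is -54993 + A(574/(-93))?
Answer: -54760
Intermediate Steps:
A(B) = 233
-54993 + A(574/(-93)) = -54993 + 233 = -54760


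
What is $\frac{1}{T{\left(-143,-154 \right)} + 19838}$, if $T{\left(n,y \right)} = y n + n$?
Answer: $\frac{1}{41717} \approx 2.3971 \cdot 10^{-5}$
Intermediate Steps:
$T{\left(n,y \right)} = n + n y$ ($T{\left(n,y \right)} = n y + n = n + n y$)
$\frac{1}{T{\left(-143,-154 \right)} + 19838} = \frac{1}{- 143 \left(1 - 154\right) + 19838} = \frac{1}{\left(-143\right) \left(-153\right) + 19838} = \frac{1}{21879 + 19838} = \frac{1}{41717}$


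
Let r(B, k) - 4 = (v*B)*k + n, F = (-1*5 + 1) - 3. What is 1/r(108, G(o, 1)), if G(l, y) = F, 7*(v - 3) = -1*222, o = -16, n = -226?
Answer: 1/21486 ≈ 4.6542e-5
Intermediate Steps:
v = -201/7 (v = 3 + (-1*222)/7 = 3 + (1/7)*(-222) = 3 - 222/7 = -201/7 ≈ -28.714)
F = -7 (F = (-5 + 1) - 3 = -4 - 3 = -7)
G(l, y) = -7
r(B, k) = -222 - 201*B*k/7 (r(B, k) = 4 + ((-201*B/7)*k - 226) = 4 + (-201*B*k/7 - 226) = 4 + (-226 - 201*B*k/7) = -222 - 201*B*k/7)
1/r(108, G(o, 1)) = 1/(-222 - 201/7*108*(-7)) = 1/(-222 + 21708) = 1/21486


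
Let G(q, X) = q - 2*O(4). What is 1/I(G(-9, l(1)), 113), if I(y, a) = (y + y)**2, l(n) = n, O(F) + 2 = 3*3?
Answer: 1/2116 ≈ 0.00047259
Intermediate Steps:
O(F) = 7 (O(F) = -2 + 3*3 = -2 + 9 = 7)
G(q, X) = -14 + q (G(q, X) = q - 2*7 = q - 14 = -14 + q)
I(y, a) = 4*y**2 (I(y, a) = (2*y)**2 = 4*y**2)
1/I(G(-9, l(1)), 113) = 1/(4*(-14 - 9)**2) = 1/(4*(-23)**2) = 1/(4*529) = 1/2116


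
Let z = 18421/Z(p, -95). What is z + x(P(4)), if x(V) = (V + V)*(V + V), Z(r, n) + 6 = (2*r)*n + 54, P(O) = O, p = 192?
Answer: 2313227/36432 ≈ 63.494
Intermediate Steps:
Z(r, n) = 48 + 2*n*r (Z(r, n) = -6 + ((2*r)*n + 54) = -6 + (2*n*r + 54) = -6 + (54 + 2*n*r) = 48 + 2*n*r)
x(V) = 4*V² (x(V) = (2*V)*(2*V) = 4*V²)
z = -18421/36432 (z = 18421/(48 + 2*(-95)*192) = 18421/(48 - 36480) = 18421/(-36432) = 18421*(-1/36432) = -18421/36432 ≈ -0.50563)
z + x(P(4)) = -18421/36432 + 4*4² = -18421/36432 + 4*16 = -18421/36432 + 64 = 2313227/36432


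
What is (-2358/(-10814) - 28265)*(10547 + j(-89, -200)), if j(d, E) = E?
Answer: -1581307963572/5407 ≈ -2.9246e+8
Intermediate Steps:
(-2358/(-10814) - 28265)*(10547 + j(-89, -200)) = (-2358/(-10814) - 28265)*(10547 - 200) = (-2358*(-1/10814) - 28265)*10347 = (1179/5407 - 28265)*10347 = -152827676/5407*10347 = -1581307963572/5407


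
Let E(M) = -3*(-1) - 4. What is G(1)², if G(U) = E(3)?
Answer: 1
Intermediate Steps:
E(M) = -1 (E(M) = 3 - 4 = -1)
G(U) = -1
G(1)² = (-1)² = 1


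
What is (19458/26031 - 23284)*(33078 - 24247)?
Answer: -1784116173842/8677 ≈ -2.0561e+8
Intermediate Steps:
(19458/26031 - 23284)*(33078 - 24247) = (19458*(1/26031) - 23284)*8831 = (6486/8677 - 23284)*8831 = -202028782/8677*8831 = -1784116173842/8677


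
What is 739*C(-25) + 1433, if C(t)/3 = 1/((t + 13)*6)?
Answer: 33653/24 ≈ 1402.2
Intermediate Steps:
C(t) = 1/(2*(13 + t)) (C(t) = 3*(1/((t + 13)*6)) = 3*((⅙)/(13 + t)) = 3*(1/(6*(13 + t))) = 1/(2*(13 + t)))
739*C(-25) + 1433 = 739*(1/(2*(13 - 25))) + 1433 = 739*((½)/(-12)) + 1433 = 739*((½)*(-1/12)) + 1433 = 739*(-1/24) + 1433 = -739/24 + 1433 = 33653/24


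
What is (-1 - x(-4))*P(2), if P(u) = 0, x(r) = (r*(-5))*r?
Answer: 0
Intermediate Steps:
x(r) = -5*r**2 (x(r) = (-5*r)*r = -5*r**2)
(-1 - x(-4))*P(2) = (-1 - (-5)*(-4)**2)*0 = (-1 - (-5)*16)*0 = (-1 - 1*(-80))*0 = (-1 + 80)*0 = 79*0 = 0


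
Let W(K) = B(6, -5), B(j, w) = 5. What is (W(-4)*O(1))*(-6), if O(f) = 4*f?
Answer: -120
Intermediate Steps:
W(K) = 5
(W(-4)*O(1))*(-6) = (5*(4*1))*(-6) = (5*4)*(-6) = 20*(-6) = -120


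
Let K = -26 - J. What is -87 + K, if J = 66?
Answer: -179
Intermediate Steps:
K = -92 (K = -26 - 1*66 = -26 - 66 = -92)
-87 + K = -87 - 92 = -179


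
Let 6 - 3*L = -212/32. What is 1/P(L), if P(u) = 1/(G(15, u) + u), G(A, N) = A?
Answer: 461/24 ≈ 19.208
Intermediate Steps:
L = 101/24 (L = 2 - (-212)/(3*32) = 2 - ⅓*(-53/8) = 2 + 53/24 = 101/24 ≈ 4.2083)
P(u) = 1/(15 + u)
1/P(L) = 1/(1/(15 + 101/24)) = 1/(1/(461/24)) = 1/(24/461) = 461/24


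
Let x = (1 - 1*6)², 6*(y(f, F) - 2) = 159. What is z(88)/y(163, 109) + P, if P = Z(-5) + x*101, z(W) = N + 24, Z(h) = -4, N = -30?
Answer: 47895/19 ≈ 2520.8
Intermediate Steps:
y(f, F) = 57/2 (y(f, F) = 2 + (⅙)*159 = 2 + 53/2 = 57/2)
x = 25 (x = (1 - 6)² = (-5)² = 25)
z(W) = -6 (z(W) = -30 + 24 = -6)
P = 2521 (P = -4 + 25*101 = -4 + 2525 = 2521)
z(88)/y(163, 109) + P = -6/57/2 + 2521 = -6*2/57 + 2521 = -4/19 + 2521 = 47895/19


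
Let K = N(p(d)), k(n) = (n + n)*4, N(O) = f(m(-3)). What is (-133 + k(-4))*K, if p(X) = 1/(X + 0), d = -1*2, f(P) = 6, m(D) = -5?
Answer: -990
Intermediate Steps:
d = -2
p(X) = 1/X
N(O) = 6
k(n) = 8*n (k(n) = (2*n)*4 = 8*n)
K = 6
(-133 + k(-4))*K = (-133 + 8*(-4))*6 = (-133 - 32)*6 = -165*6 = -990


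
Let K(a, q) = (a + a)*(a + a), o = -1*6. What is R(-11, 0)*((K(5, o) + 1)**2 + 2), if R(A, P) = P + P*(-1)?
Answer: 0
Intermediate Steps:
R(A, P) = 0 (R(A, P) = P - P = 0)
o = -6
K(a, q) = 4*a**2 (K(a, q) = (2*a)*(2*a) = 4*a**2)
R(-11, 0)*((K(5, o) + 1)**2 + 2) = 0*((4*5**2 + 1)**2 + 2) = 0*((4*25 + 1)**2 + 2) = 0*((100 + 1)**2 + 2) = 0*(101**2 + 2) = 0*(10201 + 2) = 0*10203 = 0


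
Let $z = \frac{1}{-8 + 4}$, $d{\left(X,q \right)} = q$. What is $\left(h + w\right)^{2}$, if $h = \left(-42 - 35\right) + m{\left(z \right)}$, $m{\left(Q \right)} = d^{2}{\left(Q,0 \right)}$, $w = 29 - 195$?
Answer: $59049$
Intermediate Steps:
$w = -166$
$z = - \frac{1}{4}$ ($z = \frac{1}{-4} = - \frac{1}{4} \approx -0.25$)
$m{\left(Q \right)} = 0$ ($m{\left(Q \right)} = 0^{2} = 0$)
$h = -77$ ($h = \left(-42 - 35\right) + 0 = -77 + 0 = -77$)
$\left(h + w\right)^{2} = \left(-77 - 166\right)^{2} = \left(-243\right)^{2} = 59049$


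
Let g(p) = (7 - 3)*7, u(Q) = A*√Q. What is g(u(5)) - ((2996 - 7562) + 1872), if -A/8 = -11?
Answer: 2722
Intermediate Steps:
A = 88 (A = -8*(-11) = 88)
u(Q) = 88*√Q
g(p) = 28 (g(p) = 4*7 = 28)
g(u(5)) - ((2996 - 7562) + 1872) = 28 - ((2996 - 7562) + 1872) = 28 - (-4566 + 1872) = 28 - 1*(-2694) = 28 + 2694 = 2722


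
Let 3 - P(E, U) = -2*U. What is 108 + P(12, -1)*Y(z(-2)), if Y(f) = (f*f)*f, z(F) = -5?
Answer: -17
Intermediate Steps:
P(E, U) = 3 + 2*U (P(E, U) = 3 - (-2)*U = 3 + 2*U)
Y(f) = f³ (Y(f) = f²*f = f³)
108 + P(12, -1)*Y(z(-2)) = 108 + (3 + 2*(-1))*(-5)³ = 108 + (3 - 2)*(-125) = 108 + 1*(-125) = 108 - 125 = -17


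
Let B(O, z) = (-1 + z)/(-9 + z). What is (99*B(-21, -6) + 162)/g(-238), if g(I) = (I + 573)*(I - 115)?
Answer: -1041/591275 ≈ -0.0017606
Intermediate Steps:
B(O, z) = (-1 + z)/(-9 + z)
g(I) = (-115 + I)*(573 + I) (g(I) = (573 + I)*(-115 + I) = (-115 + I)*(573 + I))
(99*B(-21, -6) + 162)/g(-238) = (99*((-1 - 6)/(-9 - 6)) + 162)/(-65895 + (-238)² + 458*(-238)) = (99*(-7/(-15)) + 162)/(-65895 + 56644 - 109004) = (99*(-1/15*(-7)) + 162)/(-118255) = (99*(7/15) + 162)*(-1/118255) = (231/5 + 162)*(-1/118255) = (1041/5)*(-1/118255) = -1041/591275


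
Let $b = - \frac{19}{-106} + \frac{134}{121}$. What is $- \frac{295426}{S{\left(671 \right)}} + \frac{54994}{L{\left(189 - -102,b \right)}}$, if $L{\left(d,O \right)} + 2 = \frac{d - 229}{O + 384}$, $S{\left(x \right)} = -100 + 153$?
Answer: $- \frac{8544162747773}{240836293} \approx -35477.0$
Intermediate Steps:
$S{\left(x \right)} = 53$
$b = \frac{16503}{12826}$ ($b = \left(-19\right) \left(- \frac{1}{106}\right) + 134 \cdot \frac{1}{121} = \frac{19}{106} + \frac{134}{121} = \frac{16503}{12826} \approx 1.2867$)
$L{\left(d,O \right)} = -2 + \frac{-229 + d}{384 + O}$ ($L{\left(d,O \right)} = -2 + \frac{d - 229}{O + 384} = -2 + \frac{-229 + d}{384 + O}$)
$- \frac{295426}{S{\left(671 \right)}} + \frac{54994}{L{\left(189 - -102,b \right)}} = - \frac{295426}{53} + \frac{54994}{\frac{1}{384 + \frac{16503}{12826}} \left(-997 + \left(189 - -102\right) - \frac{16503}{6413}\right)} = \left(-295426\right) \frac{1}{53} + \frac{54994}{\frac{1}{\frac{4941687}{12826}} \left(-997 + \left(189 + 102\right) - \frac{16503}{6413}\right)} = - \frac{295426}{53} + \frac{54994}{\frac{12826}{4941687} \left(-997 + 291 - \frac{16503}{6413}\right)} = - \frac{295426}{53} + \frac{54994}{\frac{12826}{4941687} \left(- \frac{4544081}{6413}\right)} = - \frac{295426}{53} + \frac{54994}{- \frac{9088162}{4941687}} = - \frac{295426}{53} + 54994 \left(- \frac{4941687}{9088162}\right) = - \frac{295426}{53} - \frac{135881567439}{4544081} = - \frac{8544162747773}{240836293}$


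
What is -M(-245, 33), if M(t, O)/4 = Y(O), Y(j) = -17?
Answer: 68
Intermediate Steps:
M(t, O) = -68 (M(t, O) = 4*(-17) = -68)
-M(-245, 33) = -1*(-68) = 68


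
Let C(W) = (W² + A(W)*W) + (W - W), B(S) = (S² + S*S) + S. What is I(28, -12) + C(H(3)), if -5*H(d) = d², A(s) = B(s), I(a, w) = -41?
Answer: -5773/125 ≈ -46.184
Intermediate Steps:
B(S) = S + 2*S² (B(S) = (S² + S²) + S = 2*S² + S = S + 2*S²)
A(s) = s*(1 + 2*s)
H(d) = -d²/5
C(W) = W² + W²*(1 + 2*W) (C(W) = (W² + (W*(1 + 2*W))*W) + (W - W) = (W² + W²*(1 + 2*W)) + 0 = W² + W²*(1 + 2*W))
I(28, -12) + C(H(3)) = -41 + 2*(-⅕*3²)²*(1 - ⅕*3²) = -41 + 2*(-⅕*9)²*(1 - ⅕*9) = -41 + 2*(-9/5)²*(1 - 9/5) = -41 + 2*(81/25)*(-⅘) = -41 - 648/125 = -5773/125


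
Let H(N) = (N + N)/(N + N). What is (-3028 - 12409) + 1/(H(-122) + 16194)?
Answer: -250002214/16195 ≈ -15437.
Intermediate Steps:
H(N) = 1 (H(N) = (2*N)/((2*N)) = (2*N)*(1/(2*N)) = 1)
(-3028 - 12409) + 1/(H(-122) + 16194) = (-3028 - 12409) + 1/(1 + 16194) = -15437 + 1/16195 = -250002214/16195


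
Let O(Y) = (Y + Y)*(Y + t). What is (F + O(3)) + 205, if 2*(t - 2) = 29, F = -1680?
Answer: -1358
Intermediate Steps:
t = 33/2 (t = 2 + (½)*29 = 2 + 29/2 = 33/2 ≈ 16.500)
O(Y) = 2*Y*(33/2 + Y) (O(Y) = (Y + Y)*(Y + 33/2) = (2*Y)*(33/2 + Y) = 2*Y*(33/2 + Y))
(F + O(3)) + 205 = (-1680 + 3*(33 + 2*3)) + 205 = (-1680 + 3*(33 + 6)) + 205 = (-1680 + 3*39) + 205 = (-1680 + 117) + 205 = -1563 + 205 = -1358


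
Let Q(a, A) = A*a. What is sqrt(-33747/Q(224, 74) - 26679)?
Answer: 3*I*sqrt(259742849)/296 ≈ 163.34*I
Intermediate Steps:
sqrt(-33747/Q(224, 74) - 26679) = sqrt(-33747/(74*224) - 26679) = sqrt(-33747/16576 - 26679) = sqrt(-33747*1/16576 - 26679) = sqrt(-4821/2368 - 26679) = sqrt(-63180693/2368) = 3*I*sqrt(259742849)/296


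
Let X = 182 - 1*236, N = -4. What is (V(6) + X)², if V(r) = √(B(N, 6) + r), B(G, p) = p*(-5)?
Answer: 2892 - 216*I*√6 ≈ 2892.0 - 529.09*I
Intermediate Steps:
B(G, p) = -5*p
X = -54 (X = 182 - 236 = -54)
V(r) = √(-30 + r) (V(r) = √(-5*6 + r) = √(-30 + r))
(V(6) + X)² = (√(-30 + 6) - 54)² = (√(-24) - 54)² = (2*I*√6 - 54)² = (-54 + 2*I*√6)²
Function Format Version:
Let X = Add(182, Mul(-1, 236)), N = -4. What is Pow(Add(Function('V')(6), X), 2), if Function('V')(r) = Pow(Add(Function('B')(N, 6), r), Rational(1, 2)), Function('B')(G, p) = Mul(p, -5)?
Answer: Add(2892, Mul(-216, I, Pow(6, Rational(1, 2)))) ≈ Add(2892.0, Mul(-529.09, I))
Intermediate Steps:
Function('B')(G, p) = Mul(-5, p)
X = -54 (X = Add(182, -236) = -54)
Function('V')(r) = Pow(Add(-30, r), Rational(1, 2)) (Function('V')(r) = Pow(Add(Mul(-5, 6), r), Rational(1, 2)) = Pow(Add(-30, r), Rational(1, 2)))
Pow(Add(Function('V')(6), X), 2) = Pow(Add(Pow(Add(-30, 6), Rational(1, 2)), -54), 2) = Pow(Add(Pow(-24, Rational(1, 2)), -54), 2) = Pow(Add(Mul(2, I, Pow(6, Rational(1, 2))), -54), 2) = Pow(Add(-54, Mul(2, I, Pow(6, Rational(1, 2)))), 2)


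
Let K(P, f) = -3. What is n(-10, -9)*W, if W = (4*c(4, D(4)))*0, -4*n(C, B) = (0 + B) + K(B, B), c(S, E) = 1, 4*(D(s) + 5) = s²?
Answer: 0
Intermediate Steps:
D(s) = -5 + s²/4
n(C, B) = ¾ - B/4 (n(C, B) = -((0 + B) - 3)/4 = -(B - 3)/4 = -(-3 + B)/4 = ¾ - B/4)
W = 0 (W = (4*1)*0 = 4*0 = 0)
n(-10, -9)*W = (¾ - ¼*(-9))*0 = (¾ + 9/4)*0 = 3*0 = 0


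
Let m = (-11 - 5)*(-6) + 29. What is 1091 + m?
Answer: 1216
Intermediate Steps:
m = 125 (m = -16*(-6) + 29 = 96 + 29 = 125)
1091 + m = 1091 + 125 = 1216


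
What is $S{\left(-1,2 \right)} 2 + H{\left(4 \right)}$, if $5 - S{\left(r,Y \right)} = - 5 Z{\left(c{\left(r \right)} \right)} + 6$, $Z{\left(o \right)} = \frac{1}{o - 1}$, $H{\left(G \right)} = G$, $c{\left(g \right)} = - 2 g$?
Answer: $12$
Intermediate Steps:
$Z{\left(o \right)} = \frac{1}{-1 + o}$
$S{\left(r,Y \right)} = -1 + \frac{5}{-1 - 2 r}$ ($S{\left(r,Y \right)} = 5 - \left(- \frac{5}{-1 - 2 r} + 6\right) = 5 - \left(6 - \frac{5}{-1 - 2 r}\right) = -1 + \frac{5}{-1 - 2 r}$)
$S{\left(-1,2 \right)} 2 + H{\left(4 \right)} = \frac{2 \left(-3 - -1\right)}{1 + 2 \left(-1\right)} 2 + 4 = \frac{2 \left(-3 + 1\right)}{1 - 2} \cdot 2 + 4 = 2 \frac{1}{-1} \left(-2\right) 2 + 4 = 2 \left(-1\right) \left(-2\right) 2 + 4 = 4 \cdot 2 + 4 = 8 + 4 = 12$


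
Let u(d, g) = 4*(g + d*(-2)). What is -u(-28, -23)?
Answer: -132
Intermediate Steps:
u(d, g) = -8*d + 4*g (u(d, g) = 4*(g - 2*d) = -8*d + 4*g)
-u(-28, -23) = -(-8*(-28) + 4*(-23)) = -(224 - 92) = -1*132 = -132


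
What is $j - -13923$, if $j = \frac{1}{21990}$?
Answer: $\frac{306166771}{21990} \approx 13923.0$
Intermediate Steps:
$j = \frac{1}{21990} \approx 4.5475 \cdot 10^{-5}$
$j - -13923 = \frac{1}{21990} - -13923 = \frac{1}{21990} + 13923 = \frac{306166771}{21990}$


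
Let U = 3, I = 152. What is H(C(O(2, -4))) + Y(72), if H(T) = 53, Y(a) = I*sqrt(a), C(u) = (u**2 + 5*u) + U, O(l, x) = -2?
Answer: 53 + 912*sqrt(2) ≈ 1342.8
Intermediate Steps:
C(u) = 3 + u**2 + 5*u (C(u) = (u**2 + 5*u) + 3 = 3 + u**2 + 5*u)
Y(a) = 152*sqrt(a)
H(C(O(2, -4))) + Y(72) = 53 + 152*sqrt(72) = 53 + 152*(6*sqrt(2)) = 53 + 912*sqrt(2)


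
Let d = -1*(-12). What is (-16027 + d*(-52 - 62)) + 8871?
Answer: -8524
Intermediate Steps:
d = 12
(-16027 + d*(-52 - 62)) + 8871 = (-16027 + 12*(-52 - 62)) + 8871 = (-16027 + 12*(-114)) + 8871 = (-16027 - 1368) + 8871 = -17395 + 8871 = -8524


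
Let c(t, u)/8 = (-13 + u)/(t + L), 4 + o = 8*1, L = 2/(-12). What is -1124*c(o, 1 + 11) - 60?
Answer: 52572/23 ≈ 2285.7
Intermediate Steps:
L = -⅙ (L = 2*(-1/12) = -⅙ ≈ -0.16667)
o = 4 (o = -4 + 8*1 = -4 + 8 = 4)
c(t, u) = 8*(-13 + u)/(-⅙ + t) (c(t, u) = 8*((-13 + u)/(t - ⅙)) = 8*((-13 + u)/(-⅙ + t)) = 8*(-13 + u)/(-⅙ + t))
-1124*c(o, 1 + 11) - 60 = -53952*(-13 + (1 + 11))/(-1 + 6*4) - 60 = -53952*(-13 + 12)/(-1 + 24) - 60 = -53952*(-1)/23 - 60 = -1124*(-48/23) - 60 = 53952/23 - 60 = 52572/23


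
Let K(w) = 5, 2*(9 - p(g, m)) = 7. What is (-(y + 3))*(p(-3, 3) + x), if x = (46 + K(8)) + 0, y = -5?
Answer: 113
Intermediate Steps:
p(g, m) = 11/2 (p(g, m) = 9 - 1/2*7 = 9 - 7/2 = 11/2)
x = 51 (x = (46 + 5) + 0 = 51 + 0 = 51)
(-(y + 3))*(p(-3, 3) + x) = (-(-5 + 3))*(11/2 + 51) = -1*(-2)*(113/2) = 2*(113/2) = 113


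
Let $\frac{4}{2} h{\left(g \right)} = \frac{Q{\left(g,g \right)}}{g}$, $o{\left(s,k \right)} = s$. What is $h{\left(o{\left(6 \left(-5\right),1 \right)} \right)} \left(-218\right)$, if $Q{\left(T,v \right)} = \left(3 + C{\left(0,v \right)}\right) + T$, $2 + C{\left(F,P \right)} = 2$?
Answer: $- \frac{981}{10} \approx -98.1$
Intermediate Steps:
$C{\left(F,P \right)} = 0$ ($C{\left(F,P \right)} = -2 + 2 = 0$)
$Q{\left(T,v \right)} = 3 + T$ ($Q{\left(T,v \right)} = \left(3 + 0\right) + T = 3 + T$)
$h{\left(g \right)} = \frac{3 + g}{2 g}$ ($h{\left(g \right)} = \frac{\left(3 + g\right) \frac{1}{g}}{2} = \frac{\frac{1}{g} \left(3 + g\right)}{2} = \frac{3 + g}{2 g}$)
$h{\left(o{\left(6 \left(-5\right),1 \right)} \right)} \left(-218\right) = \frac{3 + 6 \left(-5\right)}{2 \cdot 6 \left(-5\right)} \left(-218\right) = \frac{3 - 30}{2 \left(-30\right)} \left(-218\right) = \frac{1}{2} \left(- \frac{1}{30}\right) \left(-27\right) \left(-218\right) = \frac{9}{20} \left(-218\right) = - \frac{981}{10}$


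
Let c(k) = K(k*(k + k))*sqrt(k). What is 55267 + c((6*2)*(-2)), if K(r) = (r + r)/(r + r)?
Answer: 55267 + 2*I*sqrt(6) ≈ 55267.0 + 4.899*I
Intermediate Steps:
K(r) = 1 (K(r) = (2*r)/((2*r)) = (2*r)*(1/(2*r)) = 1)
c(k) = sqrt(k) (c(k) = 1*sqrt(k) = sqrt(k))
55267 + c((6*2)*(-2)) = 55267 + sqrt((6*2)*(-2)) = 55267 + sqrt(12*(-2)) = 55267 + sqrt(-24) = 55267 + 2*I*sqrt(6)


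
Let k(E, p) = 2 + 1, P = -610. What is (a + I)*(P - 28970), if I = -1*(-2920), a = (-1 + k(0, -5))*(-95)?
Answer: -80753400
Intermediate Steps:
k(E, p) = 3
a = -190 (a = (-1 + 3)*(-95) = 2*(-95) = -190)
I = 2920
(a + I)*(P - 28970) = (-190 + 2920)*(-610 - 28970) = 2730*(-29580) = -80753400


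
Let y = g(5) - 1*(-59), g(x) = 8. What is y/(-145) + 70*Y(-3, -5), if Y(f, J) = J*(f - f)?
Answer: -67/145 ≈ -0.46207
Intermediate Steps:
Y(f, J) = 0 (Y(f, J) = J*0 = 0)
y = 67 (y = 8 - 1*(-59) = 8 + 59 = 67)
y/(-145) + 70*Y(-3, -5) = 67/(-145) + 70*0 = 67*(-1/145) + 0 = -67/145 + 0 = -67/145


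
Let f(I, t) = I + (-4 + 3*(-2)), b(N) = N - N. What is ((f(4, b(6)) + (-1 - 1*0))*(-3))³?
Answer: 9261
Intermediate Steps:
b(N) = 0
f(I, t) = -10 + I (f(I, t) = I + (-4 - 6) = I - 10 = -10 + I)
((f(4, b(6)) + (-1 - 1*0))*(-3))³ = (((-10 + 4) + (-1 - 1*0))*(-3))³ = ((-6 + (-1 + 0))*(-3))³ = ((-6 - 1)*(-3))³ = (-7*(-3))³ = 21³ = 9261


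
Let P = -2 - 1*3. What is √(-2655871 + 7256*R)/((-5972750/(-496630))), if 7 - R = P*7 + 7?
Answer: 148989*I*√266879/597275 ≈ 128.87*I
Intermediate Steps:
P = -5 (P = -2 - 3 = -5)
R = 35 (R = 7 - (-5*7 + 7) = 7 - (-35 + 7) = 7 - 1*(-28) = 7 + 28 = 35)
√(-2655871 + 7256*R)/((-5972750/(-496630))) = √(-2655871 + 7256*35)/((-5972750/(-496630))) = √(-2655871 + 253960)/((-5972750*(-1/496630))) = √(-2401911)/(597275/49663) = (3*I*√266879)*(49663/597275) = 148989*I*√266879/597275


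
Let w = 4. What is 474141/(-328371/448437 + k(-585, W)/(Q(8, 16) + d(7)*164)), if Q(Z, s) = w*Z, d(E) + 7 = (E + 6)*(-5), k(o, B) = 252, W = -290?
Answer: -208653416754816/331658585 ≈ -6.2912e+5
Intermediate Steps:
d(E) = -37 - 5*E (d(E) = -7 + (E + 6)*(-5) = -7 + (6 + E)*(-5) = -7 + (-30 - 5*E) = -37 - 5*E)
Q(Z, s) = 4*Z
474141/(-328371/448437 + k(-585, W)/(Q(8, 16) + d(7)*164)) = 474141/(-328371/448437 + 252/(4*8 + (-37 - 5*7)*164)) = 474141/(-328371*1/448437 + 252/(32 + (-37 - 35)*164)) = 474141/(-109457/149479 + 252/(32 - 72*164)) = 474141/(-109457/149479 + 252/(32 - 11808)) = 474141/(-109457/149479 + 252/(-11776)) = 474141/(-109457/149479 + 252*(-1/11776)) = 474141/(-109457/149479 - 63/2944) = 474141/(-331658585/440066176) = 474141*(-440066176/331658585) = -208653416754816/331658585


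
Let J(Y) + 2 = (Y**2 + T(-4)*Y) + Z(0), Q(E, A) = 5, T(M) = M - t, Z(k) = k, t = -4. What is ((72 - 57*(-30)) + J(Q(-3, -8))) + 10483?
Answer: 12288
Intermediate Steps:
T(M) = 4 + M (T(M) = M - 1*(-4) = M + 4 = 4 + M)
J(Y) = -2 + Y**2 (J(Y) = -2 + ((Y**2 + (4 - 4)*Y) + 0) = -2 + ((Y**2 + 0*Y) + 0) = -2 + ((Y**2 + 0) + 0) = -2 + (Y**2 + 0) = -2 + Y**2)
((72 - 57*(-30)) + J(Q(-3, -8))) + 10483 = ((72 - 57*(-30)) + (-2 + 5**2)) + 10483 = ((72 + 1710) + (-2 + 25)) + 10483 = (1782 + 23) + 10483 = 1805 + 10483 = 12288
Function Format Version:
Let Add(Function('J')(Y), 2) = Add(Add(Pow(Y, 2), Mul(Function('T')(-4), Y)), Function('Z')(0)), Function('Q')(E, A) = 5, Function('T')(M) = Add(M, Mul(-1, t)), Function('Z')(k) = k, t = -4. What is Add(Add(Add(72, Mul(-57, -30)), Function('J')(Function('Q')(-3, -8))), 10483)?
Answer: 12288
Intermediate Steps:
Function('T')(M) = Add(4, M) (Function('T')(M) = Add(M, Mul(-1, -4)) = Add(M, 4) = Add(4, M))
Function('J')(Y) = Add(-2, Pow(Y, 2)) (Function('J')(Y) = Add(-2, Add(Add(Pow(Y, 2), Mul(Add(4, -4), Y)), 0)) = Add(-2, Add(Add(Pow(Y, 2), Mul(0, Y)), 0)) = Add(-2, Add(Add(Pow(Y, 2), 0), 0)) = Add(-2, Add(Pow(Y, 2), 0)) = Add(-2, Pow(Y, 2)))
Add(Add(Add(72, Mul(-57, -30)), Function('J')(Function('Q')(-3, -8))), 10483) = Add(Add(Add(72, Mul(-57, -30)), Add(-2, Pow(5, 2))), 10483) = Add(Add(Add(72, 1710), Add(-2, 25)), 10483) = Add(Add(1782, 23), 10483) = Add(1805, 10483) = 12288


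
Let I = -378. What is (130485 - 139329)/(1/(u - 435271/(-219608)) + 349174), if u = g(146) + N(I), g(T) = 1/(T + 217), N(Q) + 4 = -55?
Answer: -20098527516210/793519097063933 ≈ -0.025328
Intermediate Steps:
N(Q) = -59 (N(Q) = -4 - 55 = -59)
g(T) = 1/(217 + T)
u = -21416/363 (u = 1/(217 + 146) - 59 = 1/363 - 59 = -21416/363 ≈ -58.997)
(130485 - 139329)/(1/(u - 435271/(-219608)) + 349174) = (130485 - 139329)/(1/(-21416/363 - 435271/(-219608)) + 349174) = -8844/(1/(-21416/363 - 435271*(-1/219608)) + 349174) = -8844/(1/(-21416/363 + 435271/219608) + 349174) = -8844/(1/(-4545121555/79717704) + 349174) = -8844/(-79717704/4545121555 + 349174) = -8844/1587038194127866/4545121555 = -8844*4545121555/1587038194127866 = -20098527516210/793519097063933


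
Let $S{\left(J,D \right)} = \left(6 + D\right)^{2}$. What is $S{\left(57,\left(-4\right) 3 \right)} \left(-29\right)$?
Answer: $-1044$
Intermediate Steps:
$S{\left(57,\left(-4\right) 3 \right)} \left(-29\right) = \left(6 - 12\right)^{2} \left(-29\right) = \left(-6\right)^{2} \left(-29\right) = 36 \left(-29\right) = -1044$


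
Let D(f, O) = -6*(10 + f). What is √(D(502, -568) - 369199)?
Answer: I*√372271 ≈ 610.14*I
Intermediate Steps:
D(f, O) = -60 - 6*f
√(D(502, -568) - 369199) = √((-60 - 6*502) - 369199) = √((-60 - 3012) - 369199) = √(-3072 - 369199) = √(-372271) = I*√372271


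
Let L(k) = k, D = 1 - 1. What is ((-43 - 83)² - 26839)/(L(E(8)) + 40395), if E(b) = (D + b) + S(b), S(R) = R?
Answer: -10963/40411 ≈ -0.27129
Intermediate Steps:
D = 0
E(b) = 2*b (E(b) = (0 + b) + b = b + b = 2*b)
((-43 - 83)² - 26839)/(L(E(8)) + 40395) = ((-43 - 83)² - 26839)/(2*8 + 40395) = ((-126)² - 26839)/(16 + 40395) = (15876 - 26839)/40411 = -10963*1/40411 = -10963/40411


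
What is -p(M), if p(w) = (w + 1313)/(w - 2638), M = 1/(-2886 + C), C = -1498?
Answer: 5756191/11564993 ≈ 0.49773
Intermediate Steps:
M = -1/4384 (M = 1/(-2886 - 1498) = 1/(-4384) = -1/4384 ≈ -0.00022810)
p(w) = (1313 + w)/(-2638 + w)
-p(M) = -(1313 - 1/4384)/(-2638 - 1/4384) = -5756191/((-11564993/4384)*4384) = -(-4384)*5756191/(11564993*4384) = -1*(-5756191/11564993) = 5756191/11564993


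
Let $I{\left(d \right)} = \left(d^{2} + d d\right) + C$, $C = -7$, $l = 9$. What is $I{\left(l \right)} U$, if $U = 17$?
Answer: $2635$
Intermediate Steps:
$I{\left(d \right)} = -7 + 2 d^{2}$ ($I{\left(d \right)} = \left(d^{2} + d d\right) - 7 = \left(d^{2} + d^{2}\right) - 7 = 2 d^{2} - 7 = -7 + 2 d^{2}$)
$I{\left(l \right)} U = \left(-7 + 2 \cdot 9^{2}\right) 17 = \left(-7 + 2 \cdot 81\right) 17 = \left(-7 + 162\right) 17 = 155 \cdot 17 = 2635$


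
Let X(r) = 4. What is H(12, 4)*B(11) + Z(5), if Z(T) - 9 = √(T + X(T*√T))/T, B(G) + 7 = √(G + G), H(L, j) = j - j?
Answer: 48/5 ≈ 9.6000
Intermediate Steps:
H(L, j) = 0
B(G) = -7 + √2*√G (B(G) = -7 + √(G + G) = -7 + √(2*G) = -7 + √2*√G)
Z(T) = 9 + √(4 + T)/T (Z(T) = 9 + √(T + 4)/T = 9 + √(4 + T)/T)
H(12, 4)*B(11) + Z(5) = 0*(-7 + √2*√11) + (9 + √(4 + 5)/5) = 0*(-7 + √22) + (9 + √9/5) = 0 + (9 + (⅕)*3) = 0 + (9 + ⅗) = 0 + 48/5 = 48/5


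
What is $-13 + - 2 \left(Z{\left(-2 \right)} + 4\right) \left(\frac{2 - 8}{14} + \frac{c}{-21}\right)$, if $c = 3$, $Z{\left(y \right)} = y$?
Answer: $- \frac{75}{7} \approx -10.714$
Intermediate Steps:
$-13 + - 2 \left(Z{\left(-2 \right)} + 4\right) \left(\frac{2 - 8}{14} + \frac{c}{-21}\right) = -13 + - 2 \left(-2 + 4\right) \left(\frac{2 - 8}{14} + \frac{3}{-21}\right) = -13 + \left(-2\right) 2 \left(\left(2 - 8\right) \frac{1}{14} + 3 \left(- \frac{1}{21}\right)\right) = -13 - 4 \left(\left(-6\right) \frac{1}{14} - \frac{1}{7}\right) = -13 - 4 \left(- \frac{3}{7} - \frac{1}{7}\right) = -13 - - \frac{16}{7} = -13 + \frac{16}{7} = - \frac{75}{7}$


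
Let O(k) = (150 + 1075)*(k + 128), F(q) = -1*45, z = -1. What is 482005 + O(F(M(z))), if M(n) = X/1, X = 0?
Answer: 583680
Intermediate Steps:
M(n) = 0 (M(n) = 0/1 = 0*1 = 0)
F(q) = -45
O(k) = 156800 + 1225*k (O(k) = 1225*(128 + k) = 156800 + 1225*k)
482005 + O(F(M(z))) = 482005 + (156800 + 1225*(-45)) = 482005 + (156800 - 55125) = 482005 + 101675 = 583680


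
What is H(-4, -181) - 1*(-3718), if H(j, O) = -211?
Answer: 3507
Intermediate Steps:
H(-4, -181) - 1*(-3718) = -211 - 1*(-3718) = -211 + 3718 = 3507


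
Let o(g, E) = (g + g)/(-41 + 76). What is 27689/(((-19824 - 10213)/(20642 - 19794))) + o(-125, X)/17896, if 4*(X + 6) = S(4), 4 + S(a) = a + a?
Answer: -210101581131/268771076 ≈ -781.71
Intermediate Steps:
S(a) = -4 + 2*a (S(a) = -4 + (a + a) = -4 + 2*a)
X = -5 (X = -6 + (-4 + 2*4)/4 = -6 + (-4 + 8)/4 = -6 + (¼)*4 = -6 + 1 = -5)
o(g, E) = 2*g/35 (o(g, E) = (2*g)/35 = (2*g)*(1/35) = 2*g/35)
27689/(((-19824 - 10213)/(20642 - 19794))) + o(-125, X)/17896 = 27689/(((-19824 - 10213)/(20642 - 19794))) + ((2/35)*(-125))/17896 = 27689/((-30037/848)) - 50/7*1/17896 = 27689/((-30037*1/848)) - 25/62636 = 27689/(-30037/848) - 25/62636 = 27689*(-848/30037) - 25/62636 = -23480272/30037 - 25/62636 = -210101581131/268771076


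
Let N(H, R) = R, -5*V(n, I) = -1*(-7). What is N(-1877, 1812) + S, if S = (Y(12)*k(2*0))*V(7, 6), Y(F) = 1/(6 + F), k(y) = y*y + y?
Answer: 1812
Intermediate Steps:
V(n, I) = -7/5 (V(n, I) = -(-1)*(-7)/5 = -⅕*7 = -7/5)
k(y) = y + y² (k(y) = y² + y = y + y²)
S = 0 (S = (((2*0)*(1 + 2*0))/(6 + 12))*(-7/5) = ((0*(1 + 0))/18)*(-7/5) = ((0*1)/18)*(-7/5) = ((1/18)*0)*(-7/5) = 0*(-7/5) = 0)
N(-1877, 1812) + S = 1812 + 0 = 1812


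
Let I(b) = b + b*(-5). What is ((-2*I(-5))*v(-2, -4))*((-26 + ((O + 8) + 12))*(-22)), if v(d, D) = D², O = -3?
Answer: -126720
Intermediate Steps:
I(b) = -4*b (I(b) = b - 5*b = -4*b)
((-2*I(-5))*v(-2, -4))*((-26 + ((O + 8) + 12))*(-22)) = (-(-8)*(-5)*(-4)²)*((-26 + ((-3 + 8) + 12))*(-22)) = (-2*20*16)*((-26 + (5 + 12))*(-22)) = (-40*16)*((-26 + 17)*(-22)) = -(-5760)*(-22) = -640*198 = -126720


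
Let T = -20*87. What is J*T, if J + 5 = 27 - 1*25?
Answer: 5220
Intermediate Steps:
J = -3 (J = -5 + (27 - 1*25) = -5 + (27 - 25) = -5 + 2 = -3)
T = -1740
J*T = -3*(-1740) = 5220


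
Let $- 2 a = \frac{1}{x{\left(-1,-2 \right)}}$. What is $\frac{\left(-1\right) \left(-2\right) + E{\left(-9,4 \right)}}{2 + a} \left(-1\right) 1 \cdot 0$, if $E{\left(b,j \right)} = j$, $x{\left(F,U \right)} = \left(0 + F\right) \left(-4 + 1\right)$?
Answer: $0$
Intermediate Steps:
$x{\left(F,U \right)} = - 3 F$ ($x{\left(F,U \right)} = F \left(-3\right) = - 3 F$)
$a = - \frac{1}{6}$ ($a = - \frac{1}{2 \left(\left(-3\right) \left(-1\right)\right)} = - \frac{1}{2 \cdot 3} = \left(- \frac{1}{2}\right) \frac{1}{3} = - \frac{1}{6} \approx -0.16667$)
$\frac{\left(-1\right) \left(-2\right) + E{\left(-9,4 \right)}}{2 + a} \left(-1\right) 1 \cdot 0 = \frac{\left(-1\right) \left(-2\right) + 4}{2 - \frac{1}{6}} \left(-1\right) 1 \cdot 0 = \frac{2 + 4}{\frac{11}{6}} \left(\left(-1\right) 0\right) = 6 \cdot \frac{6}{11} \cdot 0 = \frac{36}{11} \cdot 0 = 0$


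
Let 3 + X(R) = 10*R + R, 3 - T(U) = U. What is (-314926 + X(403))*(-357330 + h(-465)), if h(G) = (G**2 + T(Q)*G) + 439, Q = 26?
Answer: 40355475616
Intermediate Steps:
T(U) = 3 - U
X(R) = -3 + 11*R (X(R) = -3 + (10*R + R) = -3 + 11*R)
h(G) = 439 + G**2 - 23*G (h(G) = (G**2 + (3 - 1*26)*G) + 439 = (G**2 + (3 - 26)*G) + 439 = (G**2 - 23*G) + 439 = 439 + G**2 - 23*G)
(-314926 + X(403))*(-357330 + h(-465)) = (-314926 + (-3 + 11*403))*(-357330 + (439 + (-465)**2 - 23*(-465))) = (-314926 + (-3 + 4433))*(-357330 + (439 + 216225 + 10695)) = (-314926 + 4430)*(-357330 + 227359) = -310496*(-129971) = 40355475616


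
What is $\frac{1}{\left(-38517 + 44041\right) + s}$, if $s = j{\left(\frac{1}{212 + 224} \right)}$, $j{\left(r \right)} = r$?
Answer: $\frac{436}{2408465} \approx 0.00018103$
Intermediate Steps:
$s = \frac{1}{436}$ ($s = \frac{1}{212 + 224} = \frac{1}{436} \approx 0.0022936$)
$\frac{1}{\left(-38517 + 44041\right) + s} = \frac{1}{\left(-38517 + 44041\right) + \frac{1}{436}} = \frac{1}{5524 + \frac{1}{436}} = \frac{1}{\frac{2408465}{436}} = \frac{436}{2408465}$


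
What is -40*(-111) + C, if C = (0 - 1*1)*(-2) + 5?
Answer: 4447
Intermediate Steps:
C = 7 (C = (0 - 1)*(-2) + 5 = -1*(-2) + 5 = 2 + 5 = 7)
-40*(-111) + C = -40*(-111) + 7 = 4440 + 7 = 4447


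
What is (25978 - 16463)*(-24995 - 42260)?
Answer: -639931325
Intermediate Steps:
(25978 - 16463)*(-24995 - 42260) = 9515*(-67255) = -639931325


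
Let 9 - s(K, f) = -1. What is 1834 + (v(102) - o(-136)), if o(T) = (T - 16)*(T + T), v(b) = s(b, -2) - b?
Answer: -39602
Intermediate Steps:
s(K, f) = 10 (s(K, f) = 9 - 1*(-1) = 9 + 1 = 10)
v(b) = 10 - b
o(T) = 2*T*(-16 + T) (o(T) = (-16 + T)*(2*T) = 2*T*(-16 + T))
1834 + (v(102) - o(-136)) = 1834 + ((10 - 1*102) - 2*(-136)*(-16 - 136)) = 1834 + ((10 - 102) - 2*(-136)*(-152)) = 1834 + (-92 - 1*41344) = 1834 + (-92 - 41344) = 1834 - 41436 = -39602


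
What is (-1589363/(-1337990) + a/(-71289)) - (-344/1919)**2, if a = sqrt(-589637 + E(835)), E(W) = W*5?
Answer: 5694593814003/4927229792390 - I*sqrt(585462)/71289 ≈ 1.1557 - 0.010733*I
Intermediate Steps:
E(W) = 5*W
a = I*sqrt(585462) (a = sqrt(-589637 + 5*835) = sqrt(-589637 + 4175) = sqrt(-585462) = I*sqrt(585462) ≈ 765.16*I)
(-1589363/(-1337990) + a/(-71289)) - (-344/1919)**2 = (-1589363/(-1337990) + (I*sqrt(585462))/(-71289)) - (-344/1919)**2 = (-1589363*(-1/1337990) + (I*sqrt(585462))*(-1/71289)) - (-344*1/1919)**2 = (1589363/1337990 - I*sqrt(585462)/71289) - (-344/1919)**2 = (1589363/1337990 - I*sqrt(585462)/71289) - 1*118336/3682561 = (1589363/1337990 - I*sqrt(585462)/71289) - 118336/3682561 = 5694593814003/4927229792390 - I*sqrt(585462)/71289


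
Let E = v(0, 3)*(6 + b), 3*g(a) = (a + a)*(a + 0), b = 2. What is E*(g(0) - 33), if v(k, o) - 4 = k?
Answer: -1056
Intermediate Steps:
v(k, o) = 4 + k
g(a) = 2*a²/3 (g(a) = ((a + a)*(a + 0))/3 = ((2*a)*a)/3 = (2*a²)/3 = 2*a²/3)
E = 32 (E = (4 + 0)*(6 + 2) = 4*8 = 32)
E*(g(0) - 33) = 32*((⅔)*0² - 33) = 32*((⅔)*0 - 33) = 32*(0 - 33) = 32*(-33) = -1056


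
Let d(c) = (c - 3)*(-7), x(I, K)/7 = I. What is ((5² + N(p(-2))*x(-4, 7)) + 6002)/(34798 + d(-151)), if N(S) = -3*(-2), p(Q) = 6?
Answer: 5859/35876 ≈ 0.16331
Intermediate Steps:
x(I, K) = 7*I
N(S) = 6
d(c) = 21 - 7*c (d(c) = (-3 + c)*(-7) = 21 - 7*c)
((5² + N(p(-2))*x(-4, 7)) + 6002)/(34798 + d(-151)) = ((5² + 6*(7*(-4))) + 6002)/(34798 + (21 - 7*(-151))) = ((25 + 6*(-28)) + 6002)/(34798 + (21 + 1057)) = ((25 - 168) + 6002)/(34798 + 1078) = (-143 + 6002)/35876 = 5859*(1/35876) = 5859/35876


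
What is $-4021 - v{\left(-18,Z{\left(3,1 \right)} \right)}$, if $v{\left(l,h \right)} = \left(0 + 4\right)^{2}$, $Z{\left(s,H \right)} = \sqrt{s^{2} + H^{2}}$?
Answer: $-4037$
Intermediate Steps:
$Z{\left(s,H \right)} = \sqrt{H^{2} + s^{2}}$
$v{\left(l,h \right)} = 16$ ($v{\left(l,h \right)} = 4^{2} = 16$)
$-4021 - v{\left(-18,Z{\left(3,1 \right)} \right)} = -4021 - 16 = -4037$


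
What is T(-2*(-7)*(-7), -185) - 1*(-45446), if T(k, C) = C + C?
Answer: 45076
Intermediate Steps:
T(k, C) = 2*C
T(-2*(-7)*(-7), -185) - 1*(-45446) = 2*(-185) - 1*(-45446) = -370 + 45446 = 45076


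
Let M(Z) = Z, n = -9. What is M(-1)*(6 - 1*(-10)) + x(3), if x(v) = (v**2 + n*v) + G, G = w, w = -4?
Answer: -38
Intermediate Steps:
G = -4
x(v) = -4 + v**2 - 9*v (x(v) = (v**2 - 9*v) - 4 = -4 + v**2 - 9*v)
M(-1)*(6 - 1*(-10)) + x(3) = -(6 - 1*(-10)) + (-4 + 3**2 - 9*3) = -(6 + 10) + (-4 + 9 - 27) = -1*16 - 22 = -16 - 22 = -38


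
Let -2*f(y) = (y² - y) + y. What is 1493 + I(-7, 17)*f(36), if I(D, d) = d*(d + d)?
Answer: -373051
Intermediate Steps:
I(D, d) = 2*d² (I(D, d) = d*(2*d) = 2*d²)
f(y) = -y²/2 (f(y) = -((y² - y) + y)/2 = -y²/2)
1493 + I(-7, 17)*f(36) = 1493 + (2*17²)*(-½*36²) = 1493 + (2*289)*(-½*1296) = 1493 + 578*(-648) = 1493 - 374544 = -373051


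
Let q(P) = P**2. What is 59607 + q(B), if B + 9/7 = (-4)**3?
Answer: 3129592/49 ≈ 63869.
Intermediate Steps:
B = -457/7 (B = -9/7 + (-4)**3 = -9/7 - 64 = -457/7 ≈ -65.286)
59607 + q(B) = 59607 + (-457/7)**2 = 59607 + 208849/49 = 3129592/49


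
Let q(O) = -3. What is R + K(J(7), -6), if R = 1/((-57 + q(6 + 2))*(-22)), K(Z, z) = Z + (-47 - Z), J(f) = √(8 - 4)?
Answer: -62039/1320 ≈ -46.999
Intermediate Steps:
J(f) = 2 (J(f) = √4 = 2)
K(Z, z) = -47
R = 1/1320 (R = 1/((-57 - 3)*(-22)) = 1/(-60*(-22)) = 1/1320 ≈ 0.00075758)
R + K(J(7), -6) = 1/1320 - 47 = -62039/1320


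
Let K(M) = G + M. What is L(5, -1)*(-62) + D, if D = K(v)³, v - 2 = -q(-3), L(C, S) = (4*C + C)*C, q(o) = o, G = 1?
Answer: -7534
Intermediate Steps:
L(C, S) = 5*C² (L(C, S) = (5*C)*C = 5*C²)
v = 5 (v = 2 - 1*(-3) = 2 + 3 = 5)
K(M) = 1 + M
D = 216 (D = (1 + 5)³ = 6³ = 216)
L(5, -1)*(-62) + D = (5*5²)*(-62) + 216 = (5*25)*(-62) + 216 = 125*(-62) + 216 = -7750 + 216 = -7534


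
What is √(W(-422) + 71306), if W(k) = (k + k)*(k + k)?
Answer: √783642 ≈ 885.24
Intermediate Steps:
W(k) = 4*k² (W(k) = (2*k)*(2*k) = 4*k²)
√(W(-422) + 71306) = √(4*(-422)² + 71306) = √(4*178084 + 71306) = √(712336 + 71306) = √783642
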